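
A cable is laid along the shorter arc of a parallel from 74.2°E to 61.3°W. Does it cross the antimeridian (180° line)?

Signed shortest Δλ = ((-61.3 − 74.2 + 180) mod 360) − 180 = -135.5°.
Going west by 135.5° from +74.2° reaches -61.3° without touching 180°.

No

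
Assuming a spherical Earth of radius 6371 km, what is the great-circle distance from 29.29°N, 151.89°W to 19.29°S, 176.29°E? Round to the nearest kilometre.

Δλ = 176.29 − -151.89 = 328.18°; wrapped into (−180°, 180°]: -31.82°.
Δφ = -19.29 − 29.29 = -48.58°.
a = sin²(Δφ/2) + cos φ₁ · cos φ₂ · sin²(Δλ/2) = 0.231072.
c = 2·atan2(√a, √(1−a)) = 1.00291 rad → d = 6371·c ≈ 6389.51 km.

6390 km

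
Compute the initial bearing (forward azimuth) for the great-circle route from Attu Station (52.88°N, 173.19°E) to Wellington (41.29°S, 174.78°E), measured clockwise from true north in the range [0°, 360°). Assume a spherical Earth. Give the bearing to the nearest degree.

Δλ = 174.78 − 173.19 = 1.59°.
θ = atan2( sin Δλ · cos φ₂ , cos φ₁ · sin φ₂ − sin φ₁ · cos φ₂ · cos Δλ )
  = atan2(0.02085, -0.99712) = 178.802° → normalised to [0°, 360°): 178.802°.

179°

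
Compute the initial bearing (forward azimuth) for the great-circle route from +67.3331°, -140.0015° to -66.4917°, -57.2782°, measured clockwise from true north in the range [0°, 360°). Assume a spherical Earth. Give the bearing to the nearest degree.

Δλ = -57.2782 − -140.0015 = 82.7233°.
θ = atan2( sin Δλ · cos φ₂ , cos φ₁ · sin φ₂ − sin φ₁ · cos φ₂ · cos Δλ )
  = atan2(0.39567, -0.40001) = 135.312° → normalised to [0°, 360°): 135.312°.

135°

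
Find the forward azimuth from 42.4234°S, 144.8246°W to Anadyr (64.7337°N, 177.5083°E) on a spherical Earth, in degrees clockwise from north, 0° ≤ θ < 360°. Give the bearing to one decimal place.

343.8°

Δλ = 177.5083 − -144.8246 = 322.3329°; wrapped into (−180°, 180°]: -37.6671°.
θ = atan2( sin Δλ · cos φ₂ , cos φ₁ · sin φ₂ − sin φ₁ · cos φ₂ · cos Δλ )
  = atan2(-0.26082, 0.89549) = -16.239° → normalised to [0°, 360°): 343.761°.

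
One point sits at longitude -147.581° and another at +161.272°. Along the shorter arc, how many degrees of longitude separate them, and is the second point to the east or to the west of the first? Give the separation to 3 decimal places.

Raw difference: 161.272 − -147.581 = 308.853°.
Normalise into (−180°, 180°]: 308.853° − 360° = -51.147°.
Negative ⇒ the second point lies to the west; separation 51.147°.

51.147° west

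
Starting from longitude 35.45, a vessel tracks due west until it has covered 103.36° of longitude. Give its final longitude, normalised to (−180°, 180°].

Start at +35.45°; shift −103.36° → -67.91°.
-67.91° already lies in (−180°, 180°].

-67.91°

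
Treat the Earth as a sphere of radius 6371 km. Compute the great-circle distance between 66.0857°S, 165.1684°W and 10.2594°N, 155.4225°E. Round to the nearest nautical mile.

4902 nmi

Δλ = 155.4225 − -165.1684 = 320.5909°; wrapped into (−180°, 180°]: -39.4091°.
Δφ = 10.2594 − -66.0857 = 76.3451°.
a = sin²(Δφ/2) + cos φ₁ · cos φ₂ · sin²(Δλ/2) = 0.427310.
c = 2·atan2(√a, √(1−a)) = 1.42490 rad → d = 6371·c ≈ 9078.04 km ≈ 4901.75 nmi.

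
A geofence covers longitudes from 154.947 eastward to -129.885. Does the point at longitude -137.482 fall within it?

Band width going east from +154.947° to -129.885°: ((-129.885 − 154.947) mod 360) = 75.168°.
Offset of -137.482° east of the west edge: ((-137.482 − 154.947) mod 360) = 67.571°.
67.571° ≤ 75.168° ⇒ inside.

Yes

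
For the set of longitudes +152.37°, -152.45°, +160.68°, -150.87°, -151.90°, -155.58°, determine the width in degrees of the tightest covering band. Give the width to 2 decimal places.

Sort the longitudes: -155.58°, -152.45°, -151.90°, -150.87°, +152.37°, +160.68°.
Eastward gaps between consecutive values (wrapping around): 3.13°, 0.55°, 1.03°, 303.24°, 8.31°, 43.74°.
Largest gap = 303.24° ⇒ minimal covering band is its complement: 360° − 303.24° = 56.76°.
Band runs from +152.37° eastward to -150.87°, crossing the antimeridian.

56.76°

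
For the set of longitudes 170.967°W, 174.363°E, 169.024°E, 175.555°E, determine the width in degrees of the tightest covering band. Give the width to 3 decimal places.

20.009°

Sort the longitudes: -170.967°, +169.024°, +174.363°, +175.555°.
Eastward gaps between consecutive values (wrapping around): 339.991°, 5.339°, 1.192°, 13.478°.
Largest gap = 339.991° ⇒ minimal covering band is its complement: 360° − 339.991° = 20.009°.
Band runs from +169.024° eastward to -170.967°, crossing the antimeridian.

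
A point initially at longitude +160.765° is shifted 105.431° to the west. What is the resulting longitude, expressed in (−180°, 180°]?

Start at +160.765°; shift −105.431° → +55.334°.
+55.334° already lies in (−180°, 180°].

+55.334°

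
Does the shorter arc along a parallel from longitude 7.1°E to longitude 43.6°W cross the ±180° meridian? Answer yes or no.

No

Signed shortest Δλ = ((-43.6 − 7.1 + 180) mod 360) − 180 = -50.7°.
Going west by 50.7° from +7.1° reaches -43.6° without touching 180°.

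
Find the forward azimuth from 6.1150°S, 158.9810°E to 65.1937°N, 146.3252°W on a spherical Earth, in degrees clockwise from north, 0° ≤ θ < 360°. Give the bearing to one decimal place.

20.2°

Δλ = -146.3252 − 158.9810 = -305.3062°; wrapped into (−180°, 180°]: 54.6938°.
θ = atan2( sin Δλ · cos φ₂ , cos φ₁ · sin φ₂ − sin φ₁ · cos φ₂ · cos Δλ )
  = atan2(0.34239, 0.92840) = 20.244° → normalised to [0°, 360°): 20.244°.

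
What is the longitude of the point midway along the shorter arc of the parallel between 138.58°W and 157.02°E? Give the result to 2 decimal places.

170.78°W

Signed shortest Δλ from -138.58° to +157.02° is -64.40°.
Midpoint longitude = -138.58° + (-64.40°)/2 = -138.58° − 32.20° = -170.78°.
(The naïve average (-138.58 + +157.02)/2 = 9.22° is on the wrong side of the globe.)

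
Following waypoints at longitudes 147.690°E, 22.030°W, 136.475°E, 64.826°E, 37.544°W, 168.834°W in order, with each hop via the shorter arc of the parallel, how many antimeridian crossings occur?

0

Leg 1: +147.690° → -22.030°, shortest Δλ = -169.72° (west) — does not cross 180°.
Leg 2: -22.030° → +136.475°, shortest Δλ = 158.505° (east) — does not cross 180°.
Leg 3: +136.475° → +64.826°, shortest Δλ = -71.649° (west) — does not cross 180°.
Leg 4: +64.826° → -37.544°, shortest Δλ = -102.37° (west) — does not cross 180°.
Leg 5: -37.544° → -168.834°, shortest Δλ = -131.29° (west) — does not cross 180°.
Total crossings: 0.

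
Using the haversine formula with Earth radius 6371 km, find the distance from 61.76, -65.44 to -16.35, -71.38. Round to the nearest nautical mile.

Δλ = -71.38 − -65.44 = -5.94°.
Δφ = -16.35 − 61.76 = -78.11°.
a = sin²(Δφ/2) + cos φ₁ · cos φ₂ · sin²(Δλ/2) = 0.398202.
c = 2·atan2(√a, √(1−a)) = 1.36577 rad → d = 6371·c ≈ 8701.30 km ≈ 4698.33 nmi.

4698 nmi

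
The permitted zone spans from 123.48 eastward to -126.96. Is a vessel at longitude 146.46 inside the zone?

Band width going east from +123.48° to -126.96°: ((-126.96 − 123.48) mod 360) = 109.56°.
Offset of +146.46° east of the west edge: ((146.46 − 123.48) mod 360) = 22.98°.
22.98° ≤ 109.56° ⇒ inside.

Yes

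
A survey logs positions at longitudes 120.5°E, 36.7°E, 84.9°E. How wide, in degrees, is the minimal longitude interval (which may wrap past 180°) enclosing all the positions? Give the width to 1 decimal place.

Sort the longitudes: +36.7°, +84.9°, +120.5°.
Eastward gaps between consecutive values (wrapping around): 48.2°, 35.6°, 276.2°.
Largest gap = 276.2° ⇒ minimal covering band is its complement: 360° − 276.2° = 83.8°.
Band runs from +36.7° eastward to +120.5°.

83.8°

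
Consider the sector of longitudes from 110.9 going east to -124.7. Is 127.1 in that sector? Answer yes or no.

Yes

Band width going east from +110.9° to -124.7°: ((-124.7 − 110.9) mod 360) = 124.4°.
Offset of +127.1° east of the west edge: ((127.1 − 110.9) mod 360) = 16.2°.
16.2° ≤ 124.4° ⇒ inside.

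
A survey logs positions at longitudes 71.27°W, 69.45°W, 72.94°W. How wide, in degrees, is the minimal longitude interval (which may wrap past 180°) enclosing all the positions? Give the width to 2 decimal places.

Sort the longitudes: -72.94°, -71.27°, -69.45°.
Eastward gaps between consecutive values (wrapping around): 1.67°, 1.82°, 356.51°.
Largest gap = 356.51° ⇒ minimal covering band is its complement: 360° − 356.51° = 3.49°.
Band runs from -72.94° eastward to -69.45°.

3.49°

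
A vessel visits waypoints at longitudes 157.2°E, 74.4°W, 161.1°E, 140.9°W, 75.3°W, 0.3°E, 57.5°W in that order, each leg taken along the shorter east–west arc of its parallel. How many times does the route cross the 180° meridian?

3

Leg 1: +157.2° → -74.4°, shortest Δλ = 128.4° (east) — crosses 180°.
Leg 2: -74.4° → +161.1°, shortest Δλ = -124.5° (west) — crosses 180°.
Leg 3: +161.1° → -140.9°, shortest Δλ = 58.0° (east) — crosses 180°.
Leg 4: -140.9° → -75.3°, shortest Δλ = 65.6° (east) — does not cross 180°.
Leg 5: -75.3° → +0.3°, shortest Δλ = 75.6° (east) — does not cross 180°.
Leg 6: +0.3° → -57.5°, shortest Δλ = -57.8° (west) — does not cross 180°.
Total crossings: 3.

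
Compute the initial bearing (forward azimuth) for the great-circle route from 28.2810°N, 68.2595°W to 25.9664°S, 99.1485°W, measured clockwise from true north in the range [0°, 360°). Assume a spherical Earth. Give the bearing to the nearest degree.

212°

Δλ = -99.1485 − -68.2595 = -30.8890°.
θ = atan2( sin Δλ · cos φ₂ , cos φ₁ · sin φ₂ − sin φ₁ · cos φ₂ · cos Δλ )
  = atan2(-0.46155, -0.75113) = -148.430° → normalised to [0°, 360°): 211.570°.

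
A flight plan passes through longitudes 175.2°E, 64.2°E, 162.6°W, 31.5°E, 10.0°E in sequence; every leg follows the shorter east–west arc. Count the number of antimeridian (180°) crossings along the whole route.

2

Leg 1: +175.2° → +64.2°, shortest Δλ = -111.0° (west) — does not cross 180°.
Leg 2: +64.2° → -162.6°, shortest Δλ = 133.2° (east) — crosses 180°.
Leg 3: -162.6° → +31.5°, shortest Δλ = -165.9° (west) — crosses 180°.
Leg 4: +31.5° → +10.0°, shortest Δλ = -21.5° (west) — does not cross 180°.
Total crossings: 2.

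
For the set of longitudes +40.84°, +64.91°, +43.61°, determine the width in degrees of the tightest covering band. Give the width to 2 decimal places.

Sort the longitudes: +40.84°, +43.61°, +64.91°.
Eastward gaps between consecutive values (wrapping around): 2.77°, 21.30°, 335.93°.
Largest gap = 335.93° ⇒ minimal covering band is its complement: 360° − 335.93° = 24.07°.
Band runs from +40.84° eastward to +64.91°.

24.07°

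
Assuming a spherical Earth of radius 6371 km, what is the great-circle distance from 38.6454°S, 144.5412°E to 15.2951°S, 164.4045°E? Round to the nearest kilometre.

Δλ = 164.4045 − 144.5412 = 19.8633°.
Δφ = -15.2951 − -38.6454 = 23.3503°.
a = sin²(Δφ/2) + cos φ₁ · cos φ₂ · sin²(Δλ/2) = 0.063361.
c = 2·atan2(√a, √(1−a)) = 0.50891 rad → d = 6371·c ≈ 3242.24 km.

3242 km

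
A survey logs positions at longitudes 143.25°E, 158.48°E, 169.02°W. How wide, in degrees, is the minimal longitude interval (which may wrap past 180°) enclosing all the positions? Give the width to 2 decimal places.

Sort the longitudes: -169.02°, +143.25°, +158.48°.
Eastward gaps between consecutive values (wrapping around): 312.27°, 15.23°, 32.50°.
Largest gap = 312.27° ⇒ minimal covering band is its complement: 360° − 312.27° = 47.73°.
Band runs from +143.25° eastward to -169.02°, crossing the antimeridian.

47.73°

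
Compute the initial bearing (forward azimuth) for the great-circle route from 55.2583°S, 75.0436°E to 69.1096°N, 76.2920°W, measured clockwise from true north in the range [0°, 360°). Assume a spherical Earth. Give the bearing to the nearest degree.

328°

Δλ = -76.2920 − 75.0436 = -151.3356°.
θ = atan2( sin Δλ · cos φ₂ , cos φ₁ · sin φ₂ − sin φ₁ · cos φ₂ · cos Δλ )
  = atan2(-0.17104, 0.27531) = -31.852° → normalised to [0°, 360°): 328.148°.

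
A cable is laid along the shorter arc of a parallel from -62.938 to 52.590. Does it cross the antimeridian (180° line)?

Signed shortest Δλ = ((52.590 − -62.938 + 180) mod 360) − 180 = 115.528°.
Going east by 115.528° from -62.938° reaches +52.590° without touching 180°.

No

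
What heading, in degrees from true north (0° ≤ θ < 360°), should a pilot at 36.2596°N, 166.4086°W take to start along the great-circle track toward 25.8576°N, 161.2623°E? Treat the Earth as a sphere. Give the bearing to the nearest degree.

Δλ = 161.2623 − -166.4086 = 327.6709°; wrapped into (−180°, 180°]: -32.3291°.
θ = atan2( sin Δλ · cos φ₂ , cos φ₁ · sin φ₂ − sin φ₁ · cos φ₂ · cos Δλ )
  = atan2(-0.48124, -0.09805) = -101.516° → normalised to [0°, 360°): 258.484°.

258°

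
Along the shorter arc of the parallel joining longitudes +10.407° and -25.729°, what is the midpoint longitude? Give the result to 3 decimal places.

-7.661°

Signed shortest Δλ from +10.407° to -25.729° is -36.136°.
Midpoint longitude = +10.407° + (-36.136°)/2 = +10.407° − 18.068° = -7.661°.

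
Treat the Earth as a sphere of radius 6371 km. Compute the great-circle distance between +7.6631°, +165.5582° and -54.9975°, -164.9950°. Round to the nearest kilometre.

7484 km

Δλ = -164.9950 − 165.5582 = -330.5532°; wrapped into (−180°, 180°]: 29.4468°.
Δφ = -54.9975 − 7.6631 = -62.6606°.
a = sin²(Δφ/2) + cos φ₁ · cos φ₂ · sin²(Δλ/2) = 0.307091.
c = 2·atan2(√a, √(1−a)) = 1.17470 rad → d = 6371·c ≈ 7484.02 km.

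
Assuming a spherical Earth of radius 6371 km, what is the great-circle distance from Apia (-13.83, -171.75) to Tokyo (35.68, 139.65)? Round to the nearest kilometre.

Δλ = 139.65 − -171.75 = 311.40°; wrapped into (−180°, 180°]: -48.60°.
Δφ = 35.68 − -13.83 = 49.51°.
a = sin²(Δφ/2) + cos φ₁ · cos φ₂ · sin²(Δλ/2) = 0.308911.
c = 2·atan2(√a, √(1−a)) = 1.17864 rad → d = 6371·c ≈ 7509.14 km.

7509 km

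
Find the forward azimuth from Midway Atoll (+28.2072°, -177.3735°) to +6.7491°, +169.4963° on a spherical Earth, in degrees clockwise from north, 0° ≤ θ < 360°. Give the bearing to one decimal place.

212.5°

Δλ = 169.4963 − -177.3735 = 346.8698°; wrapped into (−180°, 180°]: -13.1302°.
θ = atan2( sin Δλ · cos φ₂ , cos φ₁ · sin φ₂ − sin φ₁ · cos φ₂ · cos Δλ )
  = atan2(-0.22559, -0.35355) = -147.459° → normalised to [0°, 360°): 212.541°.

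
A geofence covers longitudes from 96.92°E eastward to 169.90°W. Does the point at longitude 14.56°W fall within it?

No

Band width going east from +96.92° to -169.90°: ((-169.90 − 96.92) mod 360) = 93.18°.
Offset of -14.56° east of the west edge: ((-14.56 − 96.92) mod 360) = 248.52°.
248.52° > 93.18° ⇒ outside.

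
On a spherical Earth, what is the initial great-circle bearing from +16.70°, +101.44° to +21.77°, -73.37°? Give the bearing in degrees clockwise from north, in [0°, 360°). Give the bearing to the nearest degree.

352°

Δλ = -73.37 − 101.44 = -174.81°.
θ = atan2( sin Δλ · cos φ₂ , cos φ₁ · sin φ₂ − sin φ₁ · cos φ₂ · cos Δλ )
  = atan2(-0.08401, 0.62101) = -7.704° → normalised to [0°, 360°): 352.296°.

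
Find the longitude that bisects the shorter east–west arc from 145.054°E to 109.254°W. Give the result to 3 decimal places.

162.100°W

Signed shortest Δλ from +145.054° to -109.254° is +105.692°.
Midpoint longitude = +145.054° + (+105.692°)/2 = +145.054° + 52.846° = +197.900°.
Normalise into (−180°, 180°]: -162.100°.
(The naïve average (+145.054 + -109.254)/2 = 17.9° is on the wrong side of the globe.)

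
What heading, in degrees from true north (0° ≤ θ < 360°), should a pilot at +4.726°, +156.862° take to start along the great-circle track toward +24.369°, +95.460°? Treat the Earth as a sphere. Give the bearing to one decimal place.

295.1°

Δλ = 95.460 − 156.862 = -61.402°.
θ = atan2( sin Δλ · cos φ₂ , cos φ₁ · sin φ₂ − sin φ₁ · cos φ₂ · cos Δλ )
  = atan2(-0.79978, 0.37529) = -64.862° → normalised to [0°, 360°): 295.138°.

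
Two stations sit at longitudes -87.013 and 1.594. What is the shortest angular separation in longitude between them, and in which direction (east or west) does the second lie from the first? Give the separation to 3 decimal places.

Raw difference: 1.594 − -87.013 = 88.607°.
Normalise into (−180°, 180°]: 88.607° stays 88.607°.
Positive ⇒ the second point lies to the east; separation 88.607°.

88.607° east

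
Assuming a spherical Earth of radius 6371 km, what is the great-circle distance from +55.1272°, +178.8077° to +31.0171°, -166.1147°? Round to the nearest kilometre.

2933 km

Δλ = -166.1147 − 178.8077 = -344.9224°; wrapped into (−180°, 180°]: 15.0776°.
Δφ = 31.0171 − 55.1272 = -24.1101°.
a = sin²(Δφ/2) + cos φ₁ · cos φ₂ · sin²(Δλ/2) = 0.052053.
c = 2·atan2(√a, √(1−a)) = 0.46036 rad → d = 6371·c ≈ 2932.94 km.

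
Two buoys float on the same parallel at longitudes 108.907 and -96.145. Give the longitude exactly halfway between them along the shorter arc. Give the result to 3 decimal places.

Signed shortest Δλ from +108.907° to -96.145° is +154.948°.
Midpoint longitude = +108.907° + (+154.948°)/2 = +108.907° + 77.474° = +186.381°.
Normalise into (−180°, 180°]: -173.619°.
(The naïve average (+108.907 + -96.145)/2 = 6.381° is on the wrong side of the globe.)

-173.619°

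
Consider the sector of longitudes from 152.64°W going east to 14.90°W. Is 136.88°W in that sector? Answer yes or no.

Band width going east from -152.64° to -14.90°: ((-14.90 − -152.64) mod 360) = 137.74°.
Offset of -136.88° east of the west edge: ((-136.88 − -152.64) mod 360) = 15.76°.
15.76° ≤ 137.74° ⇒ inside.

Yes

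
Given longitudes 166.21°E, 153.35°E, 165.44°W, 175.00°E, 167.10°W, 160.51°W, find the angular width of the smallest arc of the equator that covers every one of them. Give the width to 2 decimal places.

46.14°

Sort the longitudes: -167.10°, -165.44°, -160.51°, +153.35°, +166.21°, +175.00°.
Eastward gaps between consecutive values (wrapping around): 1.66°, 4.93°, 313.86°, 12.86°, 8.79°, 17.90°.
Largest gap = 313.86° ⇒ minimal covering band is its complement: 360° − 313.86° = 46.14°.
Band runs from +153.35° eastward to -160.51°, crossing the antimeridian.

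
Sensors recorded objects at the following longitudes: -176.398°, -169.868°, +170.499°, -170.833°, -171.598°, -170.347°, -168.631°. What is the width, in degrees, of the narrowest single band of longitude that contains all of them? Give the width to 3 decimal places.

Sort the longitudes: -176.398°, -171.598°, -170.833°, -170.347°, -169.868°, -168.631°, +170.499°.
Eastward gaps between consecutive values (wrapping around): 4.800°, 0.765°, 0.486°, 0.479°, 1.237°, 339.130°, 13.103°.
Largest gap = 339.130° ⇒ minimal covering band is its complement: 360° − 339.130° = 20.870°.
Band runs from +170.499° eastward to -168.631°, crossing the antimeridian.

20.870°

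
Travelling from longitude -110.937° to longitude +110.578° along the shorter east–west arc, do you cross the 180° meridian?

Yes

Naïve |110.578 − -110.937| = 221.515° > 180°, so the shorter arc goes the other way round — across 180°.
Signed shortest Δλ = ((110.578 − -110.937 + 180) mod 360) − 180 = -138.485°.
Going west by 138.485° from -110.937° passes through 180° before reaching +110.578°.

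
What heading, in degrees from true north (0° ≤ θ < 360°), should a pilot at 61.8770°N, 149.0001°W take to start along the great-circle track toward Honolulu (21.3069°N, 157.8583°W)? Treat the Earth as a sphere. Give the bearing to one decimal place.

192.6°

Δλ = -157.8583 − -149.0001 = -8.8582°.
θ = atan2( sin Δλ · cos φ₂ , cos φ₁ · sin φ₂ − sin φ₁ · cos φ₂ · cos Δλ )
  = atan2(-0.14346, -0.64058) = -167.376° → normalised to [0°, 360°): 192.624°.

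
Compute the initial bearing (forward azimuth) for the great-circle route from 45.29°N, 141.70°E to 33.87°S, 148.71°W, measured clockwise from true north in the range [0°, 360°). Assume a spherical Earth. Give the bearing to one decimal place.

127.5°

Δλ = -148.71 − 141.70 = -290.41°; wrapped into (−180°, 180°]: 69.59°.
θ = atan2( sin Δλ · cos φ₂ , cos φ₁ · sin φ₂ − sin φ₁ · cos φ₂ · cos Δλ )
  = atan2(0.77818, -0.59786) = 127.534° → normalised to [0°, 360°): 127.534°.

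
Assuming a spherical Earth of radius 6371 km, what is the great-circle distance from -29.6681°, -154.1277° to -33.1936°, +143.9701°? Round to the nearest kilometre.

5800 km

Δλ = 143.9701 − -154.1277 = 298.0978°; wrapped into (−180°, 180°]: -61.9022°.
Δφ = -33.1936 − -29.6681 = -3.5255°.
a = sin²(Δφ/2) + cos φ₁ · cos φ₂ · sin²(Δλ/2) = 0.193278.
c = 2·atan2(√a, √(1−a)) = 0.91038 rad → d = 6371·c ≈ 5800.05 km.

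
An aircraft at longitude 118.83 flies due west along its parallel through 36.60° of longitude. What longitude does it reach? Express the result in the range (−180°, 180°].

+82.23°

Start at +118.83°; shift −36.60° → +82.23°.
+82.23° already lies in (−180°, 180°].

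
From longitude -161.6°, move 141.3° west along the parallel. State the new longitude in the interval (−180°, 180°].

+57.1°

Start at -161.6°; shift −141.3° → -302.9°.
-302.9° lies outside (−180°, 180°]; add 360° → +57.1°.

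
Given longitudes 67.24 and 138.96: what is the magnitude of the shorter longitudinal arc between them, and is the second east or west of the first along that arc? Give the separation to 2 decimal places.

71.72° east

Raw difference: 138.96 − 67.24 = 71.72°.
Normalise into (−180°, 180°]: 71.72° stays 71.72°.
Positive ⇒ the second point lies to the east; separation 71.72°.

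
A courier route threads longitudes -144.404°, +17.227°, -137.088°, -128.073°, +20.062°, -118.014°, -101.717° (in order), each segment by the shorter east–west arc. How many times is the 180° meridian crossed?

0

Leg 1: -144.404° → +17.227°, shortest Δλ = 161.631° (east) — does not cross 180°.
Leg 2: +17.227° → -137.088°, shortest Δλ = -154.315° (west) — does not cross 180°.
Leg 3: -137.088° → -128.073°, shortest Δλ = 9.015° (east) — does not cross 180°.
Leg 4: -128.073° → +20.062°, shortest Δλ = 148.135° (east) — does not cross 180°.
Leg 5: +20.062° → -118.014°, shortest Δλ = -138.076° (west) — does not cross 180°.
Leg 6: -118.014° → -101.717°, shortest Δλ = 16.297° (east) — does not cross 180°.
Total crossings: 0.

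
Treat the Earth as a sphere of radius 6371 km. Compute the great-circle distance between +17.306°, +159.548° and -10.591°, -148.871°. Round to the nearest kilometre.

6460 km

Δλ = -148.871 − 159.548 = -308.419°; wrapped into (−180°, 180°]: 51.581°.
Δφ = -10.591 − 17.306 = -27.897°.
a = sin²(Δφ/2) + cos φ₁ · cos φ₂ · sin²(Δλ/2) = 0.235753.
c = 2·atan2(√a, √(1−a)) = 1.01397 rad → d = 6371·c ≈ 6460.00 km.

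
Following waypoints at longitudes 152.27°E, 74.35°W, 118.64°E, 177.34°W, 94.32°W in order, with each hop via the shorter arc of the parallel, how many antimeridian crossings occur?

3

Leg 1: +152.27° → -74.35°, shortest Δλ = 133.38° (east) — crosses 180°.
Leg 2: -74.35° → +118.64°, shortest Δλ = -167.01° (west) — crosses 180°.
Leg 3: +118.64° → -177.34°, shortest Δλ = 64.02° (east) — crosses 180°.
Leg 4: -177.34° → -94.32°, shortest Δλ = 83.02° (east) — does not cross 180°.
Total crossings: 3.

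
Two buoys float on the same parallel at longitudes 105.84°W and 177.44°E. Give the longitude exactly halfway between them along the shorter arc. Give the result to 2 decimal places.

Signed shortest Δλ from -105.84° to +177.44° is -76.72°.
Midpoint longitude = -105.84° + (-76.72°)/2 = -105.84° − 38.36° = -144.20°.
(The naïve average (-105.84 + +177.44)/2 = 35.8° is on the wrong side of the globe.)

144.20°W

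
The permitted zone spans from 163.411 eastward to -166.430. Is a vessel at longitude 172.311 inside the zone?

Band width going east from +163.411° to -166.430°: ((-166.430 − 163.411) mod 360) = 30.159°.
Offset of +172.311° east of the west edge: ((172.311 − 163.411) mod 360) = 8.900°.
8.900° ≤ 30.159° ⇒ inside.

Yes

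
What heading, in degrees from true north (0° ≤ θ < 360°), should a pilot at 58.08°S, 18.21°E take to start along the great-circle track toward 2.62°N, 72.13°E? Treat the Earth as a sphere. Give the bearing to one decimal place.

57.0°

Δλ = 72.13 − 18.21 = 53.92°.
θ = atan2( sin Δλ · cos φ₂ , cos φ₁ · sin φ₂ − sin φ₁ · cos φ₂ · cos Δλ )
  = atan2(0.80735, 0.52351) = 57.039° → normalised to [0°, 360°): 57.039°.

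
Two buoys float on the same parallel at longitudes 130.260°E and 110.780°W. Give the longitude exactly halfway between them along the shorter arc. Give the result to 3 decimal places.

Signed shortest Δλ from +130.260° to -110.780° is +118.960°.
Midpoint longitude = +130.260° + (+118.960°)/2 = +130.260° + 59.480° = +189.740°.
Normalise into (−180°, 180°]: -170.260°.
(The naïve average (+130.260 + -110.780)/2 = 9.74° is on the wrong side of the globe.)

170.260°W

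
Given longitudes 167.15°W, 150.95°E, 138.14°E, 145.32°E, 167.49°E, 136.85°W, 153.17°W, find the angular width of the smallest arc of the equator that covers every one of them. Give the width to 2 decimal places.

Sort the longitudes: -167.15°, -153.17°, -136.85°, +138.14°, +145.32°, +150.95°, +167.49°.
Eastward gaps between consecutive values (wrapping around): 13.98°, 16.32°, 274.99°, 7.18°, 5.63°, 16.54°, 25.36°.
Largest gap = 274.99° ⇒ minimal covering band is its complement: 360° − 274.99° = 85.01°.
Band runs from +138.14° eastward to -136.85°, crossing the antimeridian.

85.01°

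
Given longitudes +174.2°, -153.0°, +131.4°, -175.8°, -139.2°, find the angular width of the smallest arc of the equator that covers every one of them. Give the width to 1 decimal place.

Sort the longitudes: -175.8°, -153.0°, -139.2°, +131.4°, +174.2°.
Eastward gaps between consecutive values (wrapping around): 22.8°, 13.8°, 270.6°, 42.8°, 10.0°.
Largest gap = 270.6° ⇒ minimal covering band is its complement: 360° − 270.6° = 89.4°.
Band runs from +131.4° eastward to -139.2°, crossing the antimeridian.

89.4°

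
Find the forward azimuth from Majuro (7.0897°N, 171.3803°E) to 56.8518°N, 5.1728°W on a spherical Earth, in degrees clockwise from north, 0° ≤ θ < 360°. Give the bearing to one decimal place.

Δλ = -5.1728 − 171.3803 = -176.5531°.
θ = atan2( sin Δλ · cos φ₂ , cos φ₁ · sin φ₂ − sin φ₁ · cos φ₂ · cos Δλ )
  = atan2(-0.03288, 0.89822) = -2.096° → normalised to [0°, 360°): 357.904°.

357.9°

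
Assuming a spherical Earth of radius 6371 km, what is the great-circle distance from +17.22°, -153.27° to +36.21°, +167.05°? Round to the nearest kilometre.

4428 km

Δλ = 167.05 − -153.27 = 320.32°; wrapped into (−180°, 180°]: -39.68°.
Δφ = 36.21 − 17.22 = 18.99°.
a = sin²(Δφ/2) + cos φ₁ · cos φ₂ · sin²(Δλ/2) = 0.115987.
c = 2·atan2(√a, √(1−a)) = 0.69504 rad → d = 6371·c ≈ 4428.12 km.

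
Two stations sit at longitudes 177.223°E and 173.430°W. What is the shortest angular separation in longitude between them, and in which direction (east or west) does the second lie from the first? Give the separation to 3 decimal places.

9.347° east

Raw difference: -173.430 − 177.223 = -350.653°.
Normalise into (−180°, 180°]: -350.653° + 360° = 9.347°.
Positive ⇒ the second point lies to the east; separation 9.347°.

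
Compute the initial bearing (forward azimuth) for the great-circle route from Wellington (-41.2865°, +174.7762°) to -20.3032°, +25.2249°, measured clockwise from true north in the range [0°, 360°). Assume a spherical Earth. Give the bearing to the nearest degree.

Δλ = 25.2249 − 174.7762 = -149.5513°.
θ = atan2( sin Δλ · cos φ₂ , cos φ₁ · sin φ₂ − sin φ₁ · cos φ₂ · cos Δλ )
  = atan2(-0.47528, -0.79422) = -149.103° → normalised to [0°, 360°): 210.897°.

211°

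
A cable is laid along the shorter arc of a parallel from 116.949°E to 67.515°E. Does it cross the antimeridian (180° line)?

No

Signed shortest Δλ = ((67.515 − 116.949 + 180) mod 360) − 180 = -49.434°.
Going west by 49.434° from +116.949° reaches +67.515° without touching 180°.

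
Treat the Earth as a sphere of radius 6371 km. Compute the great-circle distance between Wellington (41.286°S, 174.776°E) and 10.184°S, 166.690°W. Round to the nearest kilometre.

3906 km

Δλ = -166.690 − 174.776 = -341.466°; wrapped into (−180°, 180°]: 18.534°.
Δφ = -10.184 − -41.286 = 31.102°.
a = sin²(Δφ/2) + cos φ₁ · cos φ₂ · sin²(Δλ/2) = 0.091055.
c = 2·atan2(√a, √(1−a)) = 0.61306 rad → d = 6371·c ≈ 3905.81 km.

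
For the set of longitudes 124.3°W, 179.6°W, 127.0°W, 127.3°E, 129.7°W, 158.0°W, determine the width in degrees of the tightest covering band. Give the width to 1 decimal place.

Sort the longitudes: -179.6°, -158.0°, -129.7°, -127.0°, -124.3°, +127.3°.
Eastward gaps between consecutive values (wrapping around): 21.6°, 28.3°, 2.7°, 2.7°, 251.6°, 53.1°.
Largest gap = 251.6° ⇒ minimal covering band is its complement: 360° − 251.6° = 108.4°.
Band runs from +127.3° eastward to -124.3°, crossing the antimeridian.

108.4°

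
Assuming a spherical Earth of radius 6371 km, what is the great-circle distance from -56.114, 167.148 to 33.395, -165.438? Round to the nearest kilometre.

Δλ = -165.438 − 167.148 = -332.586°; wrapped into (−180°, 180°]: 27.414°.
Δφ = 33.395 − -56.114 = 89.509°.
a = sin²(Δφ/2) + cos φ₁ · cos φ₂ · sin²(Δλ/2) = 0.521852.
c = 2·atan2(√a, √(1−a)) = 1.61451 rad → d = 6371·c ≈ 10286.07 km.

10286 km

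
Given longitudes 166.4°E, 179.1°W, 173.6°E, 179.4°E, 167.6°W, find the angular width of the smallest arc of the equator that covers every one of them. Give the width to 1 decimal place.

Sort the longitudes: -179.1°, -167.6°, +166.4°, +173.6°, +179.4°.
Eastward gaps between consecutive values (wrapping around): 11.5°, 334.0°, 7.2°, 5.8°, 1.5°.
Largest gap = 334.0° ⇒ minimal covering band is its complement: 360° − 334.0° = 26.0°.
Band runs from +166.4° eastward to -167.6°, crossing the antimeridian.

26.0°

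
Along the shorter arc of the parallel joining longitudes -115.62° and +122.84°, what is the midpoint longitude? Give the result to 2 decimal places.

Signed shortest Δλ from -115.62° to +122.84° is -121.54°.
Midpoint longitude = -115.62° + (-121.54°)/2 = -115.62° − 60.77° = -176.39°.
(The naïve average (-115.62 + +122.84)/2 = 3.61° is on the wrong side of the globe.)

-176.39°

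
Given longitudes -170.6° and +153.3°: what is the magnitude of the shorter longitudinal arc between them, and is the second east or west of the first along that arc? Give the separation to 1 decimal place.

36.1° west

Raw difference: 153.3 − -170.6 = 323.9°.
Normalise into (−180°, 180°]: 323.9° − 360° = -36.1°.
Negative ⇒ the second point lies to the west; separation 36.1°.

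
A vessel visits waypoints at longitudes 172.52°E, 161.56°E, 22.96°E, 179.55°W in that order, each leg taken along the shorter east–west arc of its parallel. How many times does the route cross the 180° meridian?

1

Leg 1: +172.52° → +161.56°, shortest Δλ = -10.96° (west) — does not cross 180°.
Leg 2: +161.56° → +22.96°, shortest Δλ = -138.6° (west) — does not cross 180°.
Leg 3: +22.96° → -179.55°, shortest Δλ = 157.49° (east) — crosses 180°.
Total crossings: 1.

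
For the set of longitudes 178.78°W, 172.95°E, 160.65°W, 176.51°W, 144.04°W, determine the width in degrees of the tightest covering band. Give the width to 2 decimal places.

Sort the longitudes: -178.78°, -176.51°, -160.65°, -144.04°, +172.95°.
Eastward gaps between consecutive values (wrapping around): 2.27°, 15.86°, 16.61°, 316.99°, 8.27°.
Largest gap = 316.99° ⇒ minimal covering band is its complement: 360° − 316.99° = 43.01°.
Band runs from +172.95° eastward to -144.04°, crossing the antimeridian.

43.01°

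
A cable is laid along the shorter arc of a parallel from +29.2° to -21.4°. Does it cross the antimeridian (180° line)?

Signed shortest Δλ = ((-21.4 − 29.2 + 180) mod 360) − 180 = -50.6°.
Going west by 50.6° from +29.2° reaches -21.4° without touching 180°.

No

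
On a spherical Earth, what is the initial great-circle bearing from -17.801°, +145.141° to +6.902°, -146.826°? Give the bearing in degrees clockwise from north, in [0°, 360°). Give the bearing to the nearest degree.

Δλ = -146.826 − 145.141 = -291.967°; wrapped into (−180°, 180°]: 68.033°.
θ = atan2( sin Δλ · cos φ₂ , cos φ₁ · sin φ₂ − sin φ₁ · cos φ₂ · cos Δλ )
  = atan2(0.92068, 0.22795) = 76.094° → normalised to [0°, 360°): 76.094°.

76°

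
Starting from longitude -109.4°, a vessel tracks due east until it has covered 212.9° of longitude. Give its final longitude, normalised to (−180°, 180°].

Start at -109.4°; shift +212.9° → +103.5°.
+103.5° already lies in (−180°, 180°].

+103.5°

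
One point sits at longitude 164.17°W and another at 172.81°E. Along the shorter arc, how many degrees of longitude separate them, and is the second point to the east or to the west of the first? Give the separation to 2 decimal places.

Raw difference: 172.81 − -164.17 = 336.98°.
Normalise into (−180°, 180°]: 336.98° − 360° = -23.02°.
Negative ⇒ the second point lies to the west; separation 23.02°.

23.02° west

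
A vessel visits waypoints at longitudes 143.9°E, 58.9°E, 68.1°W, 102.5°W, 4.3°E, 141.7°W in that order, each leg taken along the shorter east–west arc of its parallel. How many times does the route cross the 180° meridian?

0

Leg 1: +143.9° → +58.9°, shortest Δλ = -85.0° (west) — does not cross 180°.
Leg 2: +58.9° → -68.1°, shortest Δλ = -127.0° (west) — does not cross 180°.
Leg 3: -68.1° → -102.5°, shortest Δλ = -34.4° (west) — does not cross 180°.
Leg 4: -102.5° → +4.3°, shortest Δλ = 106.8° (east) — does not cross 180°.
Leg 5: +4.3° → -141.7°, shortest Δλ = -146.0° (west) — does not cross 180°.
Total crossings: 0.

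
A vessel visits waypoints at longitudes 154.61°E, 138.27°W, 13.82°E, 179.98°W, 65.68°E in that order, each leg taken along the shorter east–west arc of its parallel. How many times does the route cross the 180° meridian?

Leg 1: +154.61° → -138.27°, shortest Δλ = 67.12° (east) — crosses 180°.
Leg 2: -138.27° → +13.82°, shortest Δλ = 152.09° (east) — does not cross 180°.
Leg 3: +13.82° → -179.98°, shortest Δλ = 166.2° (east) — crosses 180°.
Leg 4: -179.98° → +65.68°, shortest Δλ = -114.34° (west) — crosses 180°.
Total crossings: 3.

3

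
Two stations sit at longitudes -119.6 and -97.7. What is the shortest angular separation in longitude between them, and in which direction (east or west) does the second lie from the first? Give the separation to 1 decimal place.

21.9° east

Raw difference: -97.7 − -119.6 = 21.9°.
Normalise into (−180°, 180°]: 21.9° stays 21.9°.
Positive ⇒ the second point lies to the east; separation 21.9°.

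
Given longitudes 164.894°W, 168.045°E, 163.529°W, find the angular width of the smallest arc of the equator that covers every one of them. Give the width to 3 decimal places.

28.426°

Sort the longitudes: -164.894°, -163.529°, +168.045°.
Eastward gaps between consecutive values (wrapping around): 1.365°, 331.574°, 27.061°.
Largest gap = 331.574° ⇒ minimal covering band is its complement: 360° − 331.574° = 28.426°.
Band runs from +168.045° eastward to -163.529°, crossing the antimeridian.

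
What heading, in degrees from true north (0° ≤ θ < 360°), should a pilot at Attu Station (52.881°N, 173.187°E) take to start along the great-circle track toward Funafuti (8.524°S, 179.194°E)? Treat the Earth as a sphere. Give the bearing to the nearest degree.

Δλ = 179.194 − 173.187 = 6.007°.
θ = atan2( sin Δλ · cos φ₂ , cos φ₁ · sin φ₂ − sin φ₁ · cos φ₂ · cos Δλ )
  = atan2(0.10349, -0.87369) = 173.244° → normalised to [0°, 360°): 173.244°.

173°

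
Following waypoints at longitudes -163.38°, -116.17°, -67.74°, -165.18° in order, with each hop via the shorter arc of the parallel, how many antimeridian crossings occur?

0

Leg 1: -163.38° → -116.17°, shortest Δλ = 47.21° (east) — does not cross 180°.
Leg 2: -116.17° → -67.74°, shortest Δλ = 48.43° (east) — does not cross 180°.
Leg 3: -67.74° → -165.18°, shortest Δλ = -97.44° (west) — does not cross 180°.
Total crossings: 0.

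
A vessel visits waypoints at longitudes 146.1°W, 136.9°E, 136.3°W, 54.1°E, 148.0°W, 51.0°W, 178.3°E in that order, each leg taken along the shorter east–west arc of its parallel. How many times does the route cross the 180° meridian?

5

Leg 1: -146.1° → +136.9°, shortest Δλ = -77.0° (west) — crosses 180°.
Leg 2: +136.9° → -136.3°, shortest Δλ = 86.8° (east) — crosses 180°.
Leg 3: -136.3° → +54.1°, shortest Δλ = -169.6° (west) — crosses 180°.
Leg 4: +54.1° → -148.0°, shortest Δλ = 157.9° (east) — crosses 180°.
Leg 5: -148.0° → -51.0°, shortest Δλ = 97.0° (east) — does not cross 180°.
Leg 6: -51.0° → +178.3°, shortest Δλ = -130.7° (west) — crosses 180°.
Total crossings: 5.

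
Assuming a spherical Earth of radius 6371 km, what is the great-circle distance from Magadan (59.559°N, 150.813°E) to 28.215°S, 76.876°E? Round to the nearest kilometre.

Δλ = 76.876 − 150.813 = -73.937°.
Δφ = -28.215 − 59.559 = -87.774°.
a = sin²(Δφ/2) + cos φ₁ · cos φ₂ · sin²(Δλ/2) = 0.642039.
c = 2·atan2(√a, √(1−a)) = 1.85884 rad → d = 6371·c ≈ 11842.68 km.

11843 km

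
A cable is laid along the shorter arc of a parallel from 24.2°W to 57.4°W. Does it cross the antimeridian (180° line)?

No

Signed shortest Δλ = ((-57.4 − -24.2 + 180) mod 360) − 180 = -33.2°.
Going west by 33.2° from -24.2° reaches -57.4° without touching 180°.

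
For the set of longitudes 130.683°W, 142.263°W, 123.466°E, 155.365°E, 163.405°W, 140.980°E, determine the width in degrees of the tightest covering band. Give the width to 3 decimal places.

105.851°

Sort the longitudes: -163.405°, -142.263°, -130.683°, +123.466°, +140.980°, +155.365°.
Eastward gaps between consecutive values (wrapping around): 21.142°, 11.580°, 254.149°, 17.514°, 14.385°, 41.230°.
Largest gap = 254.149° ⇒ minimal covering band is its complement: 360° − 254.149° = 105.851°.
Band runs from +123.466° eastward to -130.683°, crossing the antimeridian.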